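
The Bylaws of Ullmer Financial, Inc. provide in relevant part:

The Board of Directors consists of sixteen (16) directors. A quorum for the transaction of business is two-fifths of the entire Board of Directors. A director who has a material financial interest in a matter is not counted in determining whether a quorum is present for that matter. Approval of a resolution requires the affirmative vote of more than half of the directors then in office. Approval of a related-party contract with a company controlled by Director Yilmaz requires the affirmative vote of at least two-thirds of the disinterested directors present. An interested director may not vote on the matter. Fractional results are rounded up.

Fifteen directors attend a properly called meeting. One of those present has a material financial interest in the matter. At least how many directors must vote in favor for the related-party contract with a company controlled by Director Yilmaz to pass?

10

The related-party contract with a company controlled by Director Yilmaz requires two-thirds of the disinterested directors present (15 − 1 = 14).
2/3 of 14 = 9.33, rounded up to 10.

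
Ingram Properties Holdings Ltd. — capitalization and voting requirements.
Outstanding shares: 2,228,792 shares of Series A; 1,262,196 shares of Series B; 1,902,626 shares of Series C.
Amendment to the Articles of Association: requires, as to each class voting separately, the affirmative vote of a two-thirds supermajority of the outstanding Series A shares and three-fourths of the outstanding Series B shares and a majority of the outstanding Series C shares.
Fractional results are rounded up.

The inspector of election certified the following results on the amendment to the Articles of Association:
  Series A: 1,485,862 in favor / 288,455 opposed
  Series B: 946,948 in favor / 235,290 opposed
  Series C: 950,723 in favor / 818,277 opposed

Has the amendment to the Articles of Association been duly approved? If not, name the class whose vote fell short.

Not approved — the Series C shares did not give the required vote.

Series A: 2/3 of 2228792 = 1485861.33, rounded up to 1485862; 1,485,862 required, 1,485,862 in favor — approved.
Series B: 3/4 of 1262196 = 946647; 946,647 required, 946,948 in favor — approved.
Series C: a majority of 1902626 is 951314; 951,314 required, 950,723 in favor — not approved.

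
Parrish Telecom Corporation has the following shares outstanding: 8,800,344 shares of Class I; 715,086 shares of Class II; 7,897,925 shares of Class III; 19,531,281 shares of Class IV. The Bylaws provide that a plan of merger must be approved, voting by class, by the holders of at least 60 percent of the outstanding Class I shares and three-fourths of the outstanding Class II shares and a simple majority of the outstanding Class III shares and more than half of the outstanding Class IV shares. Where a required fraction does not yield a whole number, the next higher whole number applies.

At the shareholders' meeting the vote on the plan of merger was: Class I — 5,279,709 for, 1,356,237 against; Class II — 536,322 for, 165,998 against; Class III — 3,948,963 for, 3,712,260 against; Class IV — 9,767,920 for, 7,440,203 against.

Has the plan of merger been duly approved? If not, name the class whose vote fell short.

Class I: 3/5 of 8800344 = 5280206.40, rounded up to 5280207; 5,280,207 required, 5,279,709 in favor — not approved.
Class II: 3/4 of 715086 = 536314.50, rounded up to 536315; 536,315 required, 536,322 in favor — approved.
Class III: a majority of 7897925 is 3948963; 3,948,963 required, 3,948,963 in favor — approved.
Class IV: a majority of 19531281 is 9765641; 9,765,641 required, 9,767,920 in favor — approved.

Not approved — the Class I shares did not give the required vote.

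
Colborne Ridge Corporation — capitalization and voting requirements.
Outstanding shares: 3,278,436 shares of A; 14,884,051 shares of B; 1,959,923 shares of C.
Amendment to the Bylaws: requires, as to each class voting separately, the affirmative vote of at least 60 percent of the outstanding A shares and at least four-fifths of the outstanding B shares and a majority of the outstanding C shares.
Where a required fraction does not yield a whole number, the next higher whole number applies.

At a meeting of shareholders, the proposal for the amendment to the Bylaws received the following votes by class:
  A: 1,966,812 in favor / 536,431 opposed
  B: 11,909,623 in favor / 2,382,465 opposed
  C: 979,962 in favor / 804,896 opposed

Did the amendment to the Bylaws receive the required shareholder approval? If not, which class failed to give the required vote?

Not approved — the A shares did not give the required vote.

A: 3/5 of 3278436 = 1967061.60, rounded up to 1967062; 1,967,062 required, 1,966,812 in favor — not approved.
B: 4/5 of 14884051 = 11907240.80, rounded up to 11907241; 11,907,241 required, 11,909,623 in favor — approved.
C: a majority of 1959923 is 979962; 979,962 required, 979,962 in favor — approved.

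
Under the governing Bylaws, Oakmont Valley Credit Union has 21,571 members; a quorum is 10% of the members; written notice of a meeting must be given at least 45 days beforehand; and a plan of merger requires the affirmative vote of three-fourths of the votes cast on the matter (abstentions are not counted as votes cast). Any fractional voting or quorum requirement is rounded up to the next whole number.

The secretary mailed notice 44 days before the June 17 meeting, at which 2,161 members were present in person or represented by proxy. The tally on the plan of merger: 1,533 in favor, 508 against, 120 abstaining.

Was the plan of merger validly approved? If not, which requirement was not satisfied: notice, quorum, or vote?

Notice: 44 days given; 45 required. Not satisfied.
Quorum: 10% of 21,571 = 2,157.10, rounded up to 2,158; 2,161 present. Satisfied.
Vote: requires three-fourths of the votes cast (2,161 − 120 abstaining = 2,041); 3/4 of 2041 = 1530.75, rounded up to 1531, so 1,531 needed; 1,533 in favor. Satisfied.

Invalid — notice requirement not satisfied.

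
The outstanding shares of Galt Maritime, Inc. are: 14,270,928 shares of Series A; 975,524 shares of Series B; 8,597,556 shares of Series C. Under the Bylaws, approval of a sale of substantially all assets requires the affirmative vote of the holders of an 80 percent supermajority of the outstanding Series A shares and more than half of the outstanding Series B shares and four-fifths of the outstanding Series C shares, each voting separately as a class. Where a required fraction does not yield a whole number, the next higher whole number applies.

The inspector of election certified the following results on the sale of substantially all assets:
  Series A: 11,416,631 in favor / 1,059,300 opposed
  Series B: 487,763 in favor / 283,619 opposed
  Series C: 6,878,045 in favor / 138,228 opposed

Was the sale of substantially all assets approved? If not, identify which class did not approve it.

Not approved — the Series A shares did not give the required vote.

Series A: 4/5 of 14270928 = 11416742.40, rounded up to 11416743; 11,416,743 required, 11,416,631 in favor — not approved.
Series B: a majority of 975524 is 487763; 487,763 required, 487,763 in favor — approved.
Series C: 4/5 of 8597556 = 6878044.80, rounded up to 6878045; 6,878,045 required, 6,878,045 in favor — approved.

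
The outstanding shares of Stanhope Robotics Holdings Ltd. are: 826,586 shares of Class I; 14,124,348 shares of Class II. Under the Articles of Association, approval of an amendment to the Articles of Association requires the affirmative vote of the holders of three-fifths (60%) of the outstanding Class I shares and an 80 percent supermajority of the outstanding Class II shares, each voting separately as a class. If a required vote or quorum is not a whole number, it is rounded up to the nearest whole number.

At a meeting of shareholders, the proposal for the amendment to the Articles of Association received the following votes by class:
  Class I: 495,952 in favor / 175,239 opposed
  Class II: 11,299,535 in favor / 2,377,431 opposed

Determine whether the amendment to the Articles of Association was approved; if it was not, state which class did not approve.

Class I: 3/5 of 826586 = 495951.60, rounded up to 495952; 495,952 required, 495,952 in favor — approved.
Class II: 4/5 of 14124348 = 11299478.40, rounded up to 11299479; 11,299,479 required, 11,299,535 in favor — approved.

Approved — every class gave the required vote.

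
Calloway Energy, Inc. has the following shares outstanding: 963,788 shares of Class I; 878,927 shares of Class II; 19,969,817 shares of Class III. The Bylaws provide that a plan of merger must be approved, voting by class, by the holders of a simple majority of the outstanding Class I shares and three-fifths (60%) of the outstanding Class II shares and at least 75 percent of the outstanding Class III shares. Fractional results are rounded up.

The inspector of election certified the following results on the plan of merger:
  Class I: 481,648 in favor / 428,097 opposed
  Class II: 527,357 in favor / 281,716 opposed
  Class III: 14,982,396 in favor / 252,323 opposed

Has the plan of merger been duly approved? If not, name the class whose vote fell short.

Not approved — the Class I shares did not give the required vote.

Class I: a majority of 963788 is 481895; 481,895 required, 481,648 in favor — not approved.
Class II: 3/5 of 878927 = 527356.20, rounded up to 527357; 527,357 required, 527,357 in favor — approved.
Class III: 3/4 of 19969817 = 14977362.75, rounded up to 14977363; 14,977,363 required, 14,982,396 in favor — approved.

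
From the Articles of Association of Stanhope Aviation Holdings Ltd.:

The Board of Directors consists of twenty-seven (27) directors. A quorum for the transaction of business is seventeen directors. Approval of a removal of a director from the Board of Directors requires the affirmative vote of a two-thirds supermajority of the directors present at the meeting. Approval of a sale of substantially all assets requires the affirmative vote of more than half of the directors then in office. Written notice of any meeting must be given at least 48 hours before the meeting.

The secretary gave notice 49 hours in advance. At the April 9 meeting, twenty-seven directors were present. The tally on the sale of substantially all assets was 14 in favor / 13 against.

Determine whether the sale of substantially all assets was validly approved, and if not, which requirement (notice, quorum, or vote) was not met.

Valid — all requirements satisfied.

Notice: 49 hours given; 48 required (49 ≥ 48). Satisfied.
Quorum: 27 present; quorum is 17. Satisfied.
Vote: the sale of substantially all assets requires a majority of the directors then in office (27). A majority of 27 is 14, so 14 affirmative votes are needed; 14 voted in favor. Satisfied.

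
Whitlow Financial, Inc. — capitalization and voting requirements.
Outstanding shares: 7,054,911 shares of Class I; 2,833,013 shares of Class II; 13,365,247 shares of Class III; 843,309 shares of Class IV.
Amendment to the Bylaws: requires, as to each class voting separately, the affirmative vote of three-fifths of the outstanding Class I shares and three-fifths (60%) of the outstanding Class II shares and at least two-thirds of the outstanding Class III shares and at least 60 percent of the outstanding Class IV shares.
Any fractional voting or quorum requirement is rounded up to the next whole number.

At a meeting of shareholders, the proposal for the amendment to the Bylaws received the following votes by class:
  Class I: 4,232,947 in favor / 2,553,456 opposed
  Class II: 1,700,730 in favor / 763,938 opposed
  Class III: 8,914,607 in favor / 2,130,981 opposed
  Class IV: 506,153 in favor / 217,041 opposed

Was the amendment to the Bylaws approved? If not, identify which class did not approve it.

Class I: 3/5 of 7054911 = 4232946.60, rounded up to 4232947; 4,232,947 required, 4,232,947 in favor — approved.
Class II: 3/5 of 2833013 = 1699807.80, rounded up to 1699808; 1,699,808 required, 1,700,730 in favor — approved.
Class III: 2/3 of 13365247 = 8910164.67, rounded up to 8910165; 8,910,165 required, 8,914,607 in favor — approved.
Class IV: 3/5 of 843309 = 505985.40, rounded up to 505986; 505,986 required, 506,153 in favor — approved.

Approved — every class gave the required vote.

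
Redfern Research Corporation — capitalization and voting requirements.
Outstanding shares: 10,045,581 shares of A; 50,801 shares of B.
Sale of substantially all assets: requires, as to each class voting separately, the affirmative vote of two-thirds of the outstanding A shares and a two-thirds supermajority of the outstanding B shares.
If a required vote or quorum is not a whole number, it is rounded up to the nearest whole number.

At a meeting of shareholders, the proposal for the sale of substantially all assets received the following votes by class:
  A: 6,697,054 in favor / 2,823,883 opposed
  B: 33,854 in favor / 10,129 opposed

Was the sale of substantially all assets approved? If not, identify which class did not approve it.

Not approved — the B shares did not give the required vote.

A: 2/3 of 10045581 = 6697054; 6,697,054 required, 6,697,054 in favor — approved.
B: 2/3 of 50801 = 33867.33, rounded up to 33868; 33,868 required, 33,854 in favor — not approved.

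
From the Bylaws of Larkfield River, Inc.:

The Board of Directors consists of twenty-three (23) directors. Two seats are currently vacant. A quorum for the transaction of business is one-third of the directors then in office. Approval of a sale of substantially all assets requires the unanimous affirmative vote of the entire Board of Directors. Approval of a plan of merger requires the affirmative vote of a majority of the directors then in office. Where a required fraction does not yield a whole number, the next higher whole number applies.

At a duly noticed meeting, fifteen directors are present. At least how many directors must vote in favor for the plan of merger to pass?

11

The plan of merger requires a majority of the directors then in office (21).
A majority of 21 is 11.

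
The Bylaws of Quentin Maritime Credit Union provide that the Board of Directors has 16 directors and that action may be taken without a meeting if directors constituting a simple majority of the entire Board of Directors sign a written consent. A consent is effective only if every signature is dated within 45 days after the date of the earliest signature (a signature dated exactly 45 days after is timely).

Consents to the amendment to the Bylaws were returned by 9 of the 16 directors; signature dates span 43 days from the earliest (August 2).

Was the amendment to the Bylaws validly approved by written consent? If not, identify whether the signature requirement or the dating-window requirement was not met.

Signatures required: a simple majority of 16 — a majority of 16 is 9, so 9 needed; 9 signed. Sufficient.
Dating window: the latest signature is 43 days after the earliest; the limit is 45 days. Within the window.

Effective — both the signature and dating-window requirements are satisfied.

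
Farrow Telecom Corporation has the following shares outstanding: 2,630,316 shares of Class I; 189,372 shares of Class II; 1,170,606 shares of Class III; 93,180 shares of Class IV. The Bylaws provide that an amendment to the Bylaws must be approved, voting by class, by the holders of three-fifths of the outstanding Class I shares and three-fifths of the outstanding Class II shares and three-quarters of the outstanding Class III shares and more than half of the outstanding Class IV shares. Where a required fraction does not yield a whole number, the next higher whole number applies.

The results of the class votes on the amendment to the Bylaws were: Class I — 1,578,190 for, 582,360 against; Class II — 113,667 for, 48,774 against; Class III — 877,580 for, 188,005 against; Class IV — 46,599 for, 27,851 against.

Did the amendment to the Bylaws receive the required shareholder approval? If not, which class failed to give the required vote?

Not approved — the Class III shares did not give the required vote.

Class I: 3/5 of 2630316 = 1578189.60, rounded up to 1578190; 1,578,190 required, 1,578,190 in favor — approved.
Class II: 3/5 of 189372 = 113623.20, rounded up to 113624; 113,624 required, 113,667 in favor — approved.
Class III: 3/4 of 1170606 = 877954.50, rounded up to 877955; 877,955 required, 877,580 in favor — not approved.
Class IV: a majority of 93180 is 46591; 46,591 required, 46,599 in favor — approved.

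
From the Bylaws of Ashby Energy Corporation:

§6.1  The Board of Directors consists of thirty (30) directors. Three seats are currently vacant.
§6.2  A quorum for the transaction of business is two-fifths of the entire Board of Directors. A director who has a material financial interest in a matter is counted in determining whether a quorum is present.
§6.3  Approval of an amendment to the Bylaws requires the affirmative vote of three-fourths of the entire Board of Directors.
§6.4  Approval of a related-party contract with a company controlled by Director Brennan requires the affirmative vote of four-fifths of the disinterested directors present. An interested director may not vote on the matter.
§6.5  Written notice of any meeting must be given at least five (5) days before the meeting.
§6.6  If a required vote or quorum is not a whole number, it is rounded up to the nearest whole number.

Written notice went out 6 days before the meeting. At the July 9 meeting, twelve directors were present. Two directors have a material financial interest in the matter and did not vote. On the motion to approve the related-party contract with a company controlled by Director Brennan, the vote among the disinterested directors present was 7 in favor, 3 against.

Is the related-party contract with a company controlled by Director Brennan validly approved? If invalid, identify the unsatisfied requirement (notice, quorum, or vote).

Invalid — vote requirement not satisfied.

Notice: 6 days given; 5 required (6 ≥ 5). Satisfied.
Quorum: 12 present (interested directors count toward quorum); quorum is 12. Satisfied.
Vote: the related-party contract with a company controlled by Director Brennan requires four-fifths of the disinterested directors present (12 − 2 = 10). 4/5 of 10 = 8, so 8 affirmative votes are needed; 7 voted in favor. Not satisfied.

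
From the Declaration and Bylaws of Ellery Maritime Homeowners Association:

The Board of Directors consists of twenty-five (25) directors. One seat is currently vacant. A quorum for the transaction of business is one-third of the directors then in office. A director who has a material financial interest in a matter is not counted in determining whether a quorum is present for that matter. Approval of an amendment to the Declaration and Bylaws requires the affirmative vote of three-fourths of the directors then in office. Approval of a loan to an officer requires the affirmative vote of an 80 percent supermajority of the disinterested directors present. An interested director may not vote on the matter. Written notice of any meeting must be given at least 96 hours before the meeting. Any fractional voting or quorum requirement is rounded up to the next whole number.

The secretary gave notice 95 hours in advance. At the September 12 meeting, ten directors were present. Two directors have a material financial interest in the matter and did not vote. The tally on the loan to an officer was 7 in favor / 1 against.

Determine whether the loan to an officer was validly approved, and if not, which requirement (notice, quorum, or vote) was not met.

Notice: 95 hours given; 96 required (95 < 96). Not satisfied.
Quorum: 10 present, but the 2 interested directors do not count, leaving 8. Quorum is 8. Satisfied.
Vote: the loan to an officer requires four-fifths of the disinterested directors present (10 − 2 = 8). 4/5 of 8 = 6.40, rounded up to 7, so 7 affirmative votes are needed; 7 voted in favor. Satisfied.

Invalid — notice requirement not satisfied.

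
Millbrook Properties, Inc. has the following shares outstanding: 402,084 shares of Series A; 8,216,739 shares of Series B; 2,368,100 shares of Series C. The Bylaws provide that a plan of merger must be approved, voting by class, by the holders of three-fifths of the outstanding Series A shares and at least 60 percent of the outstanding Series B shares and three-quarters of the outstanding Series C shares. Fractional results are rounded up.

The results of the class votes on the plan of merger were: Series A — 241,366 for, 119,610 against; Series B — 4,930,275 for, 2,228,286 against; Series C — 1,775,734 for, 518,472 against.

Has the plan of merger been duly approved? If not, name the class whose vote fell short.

Series A: 3/5 of 402084 = 241250.40, rounded up to 241251; 241,251 required, 241,366 in favor — approved.
Series B: 3/5 of 8216739 = 4930043.40, rounded up to 4930044; 4,930,044 required, 4,930,275 in favor — approved.
Series C: 3/4 of 2368100 = 1776075; 1,776,075 required, 1,775,734 in favor — not approved.

Not approved — the Series C shares did not give the required vote.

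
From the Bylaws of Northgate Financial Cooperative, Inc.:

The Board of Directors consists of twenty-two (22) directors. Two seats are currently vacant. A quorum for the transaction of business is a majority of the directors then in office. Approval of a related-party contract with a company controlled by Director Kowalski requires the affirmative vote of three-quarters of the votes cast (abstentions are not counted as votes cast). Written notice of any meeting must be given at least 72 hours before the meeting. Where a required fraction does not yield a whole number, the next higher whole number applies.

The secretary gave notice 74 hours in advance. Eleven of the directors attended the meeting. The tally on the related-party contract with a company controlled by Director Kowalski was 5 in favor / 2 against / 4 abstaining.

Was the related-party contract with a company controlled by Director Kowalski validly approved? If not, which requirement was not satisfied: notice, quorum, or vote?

Notice: 74 hours given; 72 required (74 ≥ 72). Satisfied.
Quorum: 11 present; quorum is 11. Satisfied.
Vote: the related-party contract with a company controlled by Director Kowalski requires three-fourths of the votes cast (11 present − 4 abstaining = 7). 3/4 of 7 = 5.25, rounded up to 6, so 6 affirmative votes are needed; 5 voted in favor. Not satisfied.

Invalid — vote requirement not satisfied.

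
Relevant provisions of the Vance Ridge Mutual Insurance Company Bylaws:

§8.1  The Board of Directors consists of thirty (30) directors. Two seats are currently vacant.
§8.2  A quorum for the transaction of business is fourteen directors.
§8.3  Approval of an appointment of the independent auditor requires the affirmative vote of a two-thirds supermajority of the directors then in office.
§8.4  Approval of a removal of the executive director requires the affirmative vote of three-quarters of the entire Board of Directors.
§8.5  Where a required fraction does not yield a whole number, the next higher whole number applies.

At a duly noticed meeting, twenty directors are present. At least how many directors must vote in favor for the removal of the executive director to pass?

The removal of the executive director requires three-fourths of the entire Board of Directors (30).
3/4 of 30 = 22.50, rounded up to 23.
(Only 20 can vote, so the removal of the executive director cannot pass at this meeting, but the required vote is still 23.)

23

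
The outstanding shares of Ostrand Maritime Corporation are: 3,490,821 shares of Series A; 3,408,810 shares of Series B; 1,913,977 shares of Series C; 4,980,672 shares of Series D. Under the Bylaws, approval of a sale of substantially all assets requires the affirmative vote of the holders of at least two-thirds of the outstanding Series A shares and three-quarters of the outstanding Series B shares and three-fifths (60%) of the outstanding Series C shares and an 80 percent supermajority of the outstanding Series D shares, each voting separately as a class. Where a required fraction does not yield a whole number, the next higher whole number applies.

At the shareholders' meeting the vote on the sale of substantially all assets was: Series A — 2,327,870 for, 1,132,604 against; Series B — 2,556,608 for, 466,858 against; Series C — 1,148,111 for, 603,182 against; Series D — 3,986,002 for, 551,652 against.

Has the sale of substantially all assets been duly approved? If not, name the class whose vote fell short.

Series A: 2/3 of 3490821 = 2327214; 2,327,214 required, 2,327,870 in favor — approved.
Series B: 3/4 of 3408810 = 2556607.50, rounded up to 2556608; 2,556,608 required, 2,556,608 in favor — approved.
Series C: 3/5 of 1913977 = 1148386.20, rounded up to 1148387; 1,148,387 required, 1,148,111 in favor — not approved.
Series D: 4/5 of 4980672 = 3984537.60, rounded up to 3984538; 3,984,538 required, 3,986,002 in favor — approved.

Not approved — the Series C shares did not give the required vote.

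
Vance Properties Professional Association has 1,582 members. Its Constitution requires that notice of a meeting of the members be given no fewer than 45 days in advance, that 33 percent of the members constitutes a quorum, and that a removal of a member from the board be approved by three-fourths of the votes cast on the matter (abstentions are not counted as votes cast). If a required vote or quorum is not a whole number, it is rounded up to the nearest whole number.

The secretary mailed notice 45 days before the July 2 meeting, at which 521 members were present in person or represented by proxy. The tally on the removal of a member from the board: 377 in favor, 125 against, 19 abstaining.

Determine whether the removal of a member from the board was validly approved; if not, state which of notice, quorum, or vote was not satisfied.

Notice: 45 days given; 45 required. Satisfied.
Quorum: 33% of 1,582 = 522.06, rounded up to 523; 521 present. Not satisfied.
Vote: requires three-fourths of the votes cast (521 − 19 abstaining = 502); 3/4 of 502 = 376.50, rounded up to 377, so 377 needed; 377 in favor. Satisfied.

Invalid — quorum requirement not satisfied.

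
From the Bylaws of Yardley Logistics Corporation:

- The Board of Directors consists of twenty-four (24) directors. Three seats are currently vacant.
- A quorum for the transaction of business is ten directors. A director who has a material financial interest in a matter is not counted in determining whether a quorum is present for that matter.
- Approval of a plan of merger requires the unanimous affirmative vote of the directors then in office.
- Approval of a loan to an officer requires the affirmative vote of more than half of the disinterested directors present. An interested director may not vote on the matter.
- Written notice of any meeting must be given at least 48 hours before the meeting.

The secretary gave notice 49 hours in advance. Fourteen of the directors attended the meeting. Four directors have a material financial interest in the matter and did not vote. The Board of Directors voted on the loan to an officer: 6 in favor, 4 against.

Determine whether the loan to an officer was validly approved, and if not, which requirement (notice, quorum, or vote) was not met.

Valid — all requirements satisfied.

Notice: 49 hours given; 48 required (49 ≥ 48). Satisfied.
Quorum: 14 present, but the 4 interested directors do not count, leaving 10. Quorum is 10. Satisfied.
Vote: the loan to an officer requires a majority of the disinterested directors present (14 − 4 = 10). A majority of 10 is 6, so 6 affirmative votes are needed; 6 voted in favor. Satisfied.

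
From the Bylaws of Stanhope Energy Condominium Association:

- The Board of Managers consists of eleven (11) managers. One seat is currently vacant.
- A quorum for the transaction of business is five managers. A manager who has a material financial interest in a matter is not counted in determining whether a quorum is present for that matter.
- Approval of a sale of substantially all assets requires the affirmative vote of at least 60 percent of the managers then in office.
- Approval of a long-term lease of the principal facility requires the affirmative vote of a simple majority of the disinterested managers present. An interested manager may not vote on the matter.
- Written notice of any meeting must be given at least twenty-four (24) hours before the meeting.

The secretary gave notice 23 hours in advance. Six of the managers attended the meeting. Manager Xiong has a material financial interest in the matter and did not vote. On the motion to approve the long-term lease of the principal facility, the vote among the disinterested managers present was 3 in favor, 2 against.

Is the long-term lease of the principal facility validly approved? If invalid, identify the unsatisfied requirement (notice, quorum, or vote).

Invalid — notice requirement not satisfied.

Notice: 23 hours given; 24 required (23 < 24). Not satisfied.
Quorum: 6 present, but the 1 interested manager does not count, leaving 5. Quorum is 5. Satisfied.
Vote: the long-term lease of the principal facility requires a majority of the disinterested managers present (6 − 1 = 5). A majority of 5 is 3, so 3 affirmative votes are needed; 3 voted in favor. Satisfied.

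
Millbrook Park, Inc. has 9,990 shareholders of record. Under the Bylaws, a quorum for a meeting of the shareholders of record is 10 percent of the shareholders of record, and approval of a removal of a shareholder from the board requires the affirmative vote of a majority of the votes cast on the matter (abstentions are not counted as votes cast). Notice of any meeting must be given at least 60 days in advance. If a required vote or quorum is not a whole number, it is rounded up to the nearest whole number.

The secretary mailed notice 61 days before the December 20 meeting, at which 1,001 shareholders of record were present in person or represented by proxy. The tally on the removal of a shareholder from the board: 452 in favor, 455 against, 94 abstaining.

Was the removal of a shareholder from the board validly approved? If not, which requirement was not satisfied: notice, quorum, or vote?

Invalid — vote requirement not satisfied.

Notice: 61 days given; 60 required. Satisfied.
Quorum: 10% of 9,990 = 999; 1,001 present. Satisfied.
Vote: requires a majority of the votes cast (1,001 − 94 abstaining = 907); a majority of 907 is 454, so 454 needed; 452 in favor. Not satisfied.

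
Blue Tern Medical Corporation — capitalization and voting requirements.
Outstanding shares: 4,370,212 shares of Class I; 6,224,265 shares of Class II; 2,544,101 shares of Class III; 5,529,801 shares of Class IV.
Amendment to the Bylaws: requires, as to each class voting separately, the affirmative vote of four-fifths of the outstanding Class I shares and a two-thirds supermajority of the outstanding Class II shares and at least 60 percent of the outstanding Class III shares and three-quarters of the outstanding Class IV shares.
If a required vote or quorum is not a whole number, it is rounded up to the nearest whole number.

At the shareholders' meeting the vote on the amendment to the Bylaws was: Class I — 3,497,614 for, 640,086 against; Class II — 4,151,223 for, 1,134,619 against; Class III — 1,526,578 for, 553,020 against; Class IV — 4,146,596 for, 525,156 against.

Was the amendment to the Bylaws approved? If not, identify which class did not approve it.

Class I: 4/5 of 4370212 = 3496169.60, rounded up to 3496170; 3,496,170 required, 3,497,614 in favor — approved.
Class II: 2/3 of 6224265 = 4149510; 4,149,510 required, 4,151,223 in favor — approved.
Class III: 3/5 of 2544101 = 1526460.60, rounded up to 1526461; 1,526,461 required, 1,526,578 in favor — approved.
Class IV: 3/4 of 5529801 = 4147350.75, rounded up to 4147351; 4,147,351 required, 4,146,596 in favor — not approved.

Not approved — the Class IV shares did not give the required vote.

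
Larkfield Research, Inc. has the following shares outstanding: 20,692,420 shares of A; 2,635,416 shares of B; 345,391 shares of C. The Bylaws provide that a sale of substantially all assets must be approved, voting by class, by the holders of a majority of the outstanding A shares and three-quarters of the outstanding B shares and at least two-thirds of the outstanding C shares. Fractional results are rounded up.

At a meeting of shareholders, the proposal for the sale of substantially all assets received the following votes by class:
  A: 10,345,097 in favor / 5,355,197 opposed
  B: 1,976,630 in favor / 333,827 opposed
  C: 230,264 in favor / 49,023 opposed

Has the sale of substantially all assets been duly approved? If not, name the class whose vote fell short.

A: a majority of 20692420 is 10346211; 10,346,211 required, 10,345,097 in favor — not approved.
B: 3/4 of 2635416 = 1976562; 1,976,562 required, 1,976,630 in favor — approved.
C: 2/3 of 345391 = 230260.67, rounded up to 230261; 230,261 required, 230,264 in favor — approved.

Not approved — the A shares did not give the required vote.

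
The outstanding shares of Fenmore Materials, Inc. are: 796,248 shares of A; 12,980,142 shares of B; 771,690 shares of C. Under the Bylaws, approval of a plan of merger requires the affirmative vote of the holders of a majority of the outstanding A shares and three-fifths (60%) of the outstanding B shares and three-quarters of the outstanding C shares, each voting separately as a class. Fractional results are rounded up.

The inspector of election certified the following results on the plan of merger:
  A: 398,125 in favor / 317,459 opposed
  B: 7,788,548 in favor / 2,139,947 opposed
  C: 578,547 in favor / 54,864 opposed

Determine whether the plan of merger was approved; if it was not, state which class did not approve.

Not approved — the C shares did not give the required vote.

A: a majority of 796248 is 398125; 398,125 required, 398,125 in favor — approved.
B: 3/5 of 12980142 = 7788085.20, rounded up to 7788086; 7,788,086 required, 7,788,548 in favor — approved.
C: 3/4 of 771690 = 578767.50, rounded up to 578768; 578,768 required, 578,547 in favor — not approved.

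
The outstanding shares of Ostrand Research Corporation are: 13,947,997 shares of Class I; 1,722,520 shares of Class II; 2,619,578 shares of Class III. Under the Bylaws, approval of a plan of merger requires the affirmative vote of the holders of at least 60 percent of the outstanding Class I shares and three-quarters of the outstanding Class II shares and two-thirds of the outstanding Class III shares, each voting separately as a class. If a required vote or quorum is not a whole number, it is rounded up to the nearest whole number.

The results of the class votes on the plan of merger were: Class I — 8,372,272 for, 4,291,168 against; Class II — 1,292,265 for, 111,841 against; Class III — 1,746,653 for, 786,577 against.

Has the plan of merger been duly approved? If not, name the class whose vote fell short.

Class I: 3/5 of 13947997 = 8368798.20, rounded up to 8368799; 8,368,799 required, 8,372,272 in favor — approved.
Class II: 3/4 of 1722520 = 1291890; 1,291,890 required, 1,292,265 in favor — approved.
Class III: 2/3 of 2619578 = 1746385.33, rounded up to 1746386; 1,746,386 required, 1,746,653 in favor — approved.

Approved — every class gave the required vote.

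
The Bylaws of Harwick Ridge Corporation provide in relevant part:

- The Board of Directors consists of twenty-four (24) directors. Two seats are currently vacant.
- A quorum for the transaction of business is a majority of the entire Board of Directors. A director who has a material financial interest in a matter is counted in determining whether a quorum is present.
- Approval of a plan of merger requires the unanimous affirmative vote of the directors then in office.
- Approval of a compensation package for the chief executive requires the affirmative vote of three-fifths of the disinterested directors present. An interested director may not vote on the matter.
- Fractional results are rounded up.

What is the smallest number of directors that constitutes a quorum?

A majority of 24 is 13.

13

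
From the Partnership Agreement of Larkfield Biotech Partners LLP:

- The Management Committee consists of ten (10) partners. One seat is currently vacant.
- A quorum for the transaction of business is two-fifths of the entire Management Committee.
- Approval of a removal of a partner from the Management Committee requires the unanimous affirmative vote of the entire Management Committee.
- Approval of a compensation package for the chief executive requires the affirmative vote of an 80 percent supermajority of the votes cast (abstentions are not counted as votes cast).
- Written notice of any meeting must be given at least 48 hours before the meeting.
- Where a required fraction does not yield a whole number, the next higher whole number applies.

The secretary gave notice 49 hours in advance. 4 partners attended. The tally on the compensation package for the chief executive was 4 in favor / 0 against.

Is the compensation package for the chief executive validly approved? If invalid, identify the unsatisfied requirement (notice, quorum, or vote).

Notice: 49 hours given; 48 required (49 ≥ 48). Satisfied.
Quorum: 4 present; quorum is 4. Satisfied.
Vote: the compensation package for the chief executive requires four-fifths of the votes cast (4). 4/5 of 4 = 3.20, rounded up to 4, so 4 affirmative votes are needed; 4 voted in favor. Satisfied.

Valid — all requirements satisfied.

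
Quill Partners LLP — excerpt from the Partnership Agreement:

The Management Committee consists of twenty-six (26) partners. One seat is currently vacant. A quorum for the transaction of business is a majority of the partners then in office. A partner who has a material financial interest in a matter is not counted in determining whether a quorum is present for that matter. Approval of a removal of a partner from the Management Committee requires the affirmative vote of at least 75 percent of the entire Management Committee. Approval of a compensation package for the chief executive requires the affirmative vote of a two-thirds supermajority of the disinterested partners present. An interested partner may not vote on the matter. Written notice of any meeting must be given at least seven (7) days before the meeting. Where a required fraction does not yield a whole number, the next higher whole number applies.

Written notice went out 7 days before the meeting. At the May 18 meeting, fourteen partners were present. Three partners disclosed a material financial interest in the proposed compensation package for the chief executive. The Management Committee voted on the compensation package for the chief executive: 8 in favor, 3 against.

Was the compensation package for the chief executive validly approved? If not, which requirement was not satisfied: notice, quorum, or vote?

Notice: 7 days given; 7 required (7 ≥ 7). Satisfied.
Quorum: 14 present, but the 3 interested partners do not count, leaving 11. Quorum is 13. Not satisfied.
Vote: the compensation package for the chief executive requires two-thirds of the disinterested partners present (14 − 3 = 11). 2/3 of 11 = 7.33, rounded up to 8, so 8 affirmative votes are needed; 8 voted in favor. Satisfied. (Moot — without a quorum no business can be validly transacted.)

Invalid — quorum requirement not satisfied.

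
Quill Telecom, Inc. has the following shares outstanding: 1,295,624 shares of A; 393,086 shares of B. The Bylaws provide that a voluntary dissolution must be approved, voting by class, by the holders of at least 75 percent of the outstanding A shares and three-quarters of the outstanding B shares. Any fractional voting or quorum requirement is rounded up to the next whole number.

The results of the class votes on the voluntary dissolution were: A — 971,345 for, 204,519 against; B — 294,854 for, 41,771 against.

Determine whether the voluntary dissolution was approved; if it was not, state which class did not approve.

Not approved — the A shares did not give the required vote.

A: 3/4 of 1295624 = 971718; 971,718 required, 971,345 in favor — not approved.
B: 3/4 of 393086 = 294814.50, rounded up to 294815; 294,815 required, 294,854 in favor — approved.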